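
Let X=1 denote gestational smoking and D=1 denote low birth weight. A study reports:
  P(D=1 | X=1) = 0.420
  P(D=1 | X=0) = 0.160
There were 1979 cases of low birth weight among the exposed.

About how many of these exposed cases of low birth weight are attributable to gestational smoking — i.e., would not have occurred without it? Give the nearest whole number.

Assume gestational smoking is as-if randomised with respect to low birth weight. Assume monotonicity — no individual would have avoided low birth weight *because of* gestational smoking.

Let p₁ = 0.42, p₀ = 0.16.
PN = (p₁ − p₀)/p₁ = (0.42 − 0.16) / 0.42 ≈ 0.61905.
Attributable cases ≈ PN × (exposed cases) = 0.61905 × 1979 ≈ 1225.10.

about 1225 cases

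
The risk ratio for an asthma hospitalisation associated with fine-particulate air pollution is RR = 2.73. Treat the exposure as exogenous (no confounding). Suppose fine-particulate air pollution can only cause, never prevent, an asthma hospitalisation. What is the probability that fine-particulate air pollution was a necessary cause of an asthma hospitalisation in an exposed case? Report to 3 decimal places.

Under exogeneity and monotonicity, PN = (RR − 1) / RR = 1 − 1/RR.
PN = (2.73 − 1) / 2.73 = 1.73 / 2.73 ≈ 0.6337

PN ≈ 0.634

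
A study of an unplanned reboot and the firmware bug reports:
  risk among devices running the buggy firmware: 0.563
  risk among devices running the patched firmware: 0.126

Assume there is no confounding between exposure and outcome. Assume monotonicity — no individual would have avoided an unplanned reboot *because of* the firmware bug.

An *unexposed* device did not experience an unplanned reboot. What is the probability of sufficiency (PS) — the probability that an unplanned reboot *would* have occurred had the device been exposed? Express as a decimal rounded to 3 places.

Let p₁ = 0.563, p₀ = 0.126.
Under exogeneity and monotonicity, PS = (p₁ − p₀) / (1 − p₀).
PS = (0.563 − 0.126) / (1 − 0.126) = 0.437 / 0.874 ≈ 0.5000

PS ≈ 0.500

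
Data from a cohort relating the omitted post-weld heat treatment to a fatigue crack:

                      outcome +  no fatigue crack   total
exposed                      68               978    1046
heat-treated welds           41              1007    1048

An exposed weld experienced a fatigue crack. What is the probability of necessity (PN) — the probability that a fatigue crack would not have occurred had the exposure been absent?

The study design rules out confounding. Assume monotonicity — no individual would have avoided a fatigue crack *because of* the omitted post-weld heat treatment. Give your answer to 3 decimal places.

p₁ = P(outcome | exposed) = 68/1046 = 0.06501
p₀ = P(outcome | unexposed) = 41/1048 = 0.039122
Under exogeneity and monotonicity, PN = (p₁ − p₀)/p₁.
PN = (0.06501 − 0.039122) / 0.06501 ≈ 0.3982

PN ≈ 0.398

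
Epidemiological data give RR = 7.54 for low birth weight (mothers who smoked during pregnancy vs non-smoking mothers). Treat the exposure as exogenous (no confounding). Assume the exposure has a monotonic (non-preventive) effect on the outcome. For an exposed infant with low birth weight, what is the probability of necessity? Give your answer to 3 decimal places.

PN ≈ 0.867

Under exogeneity and monotonicity, PN = (RR − 1) / RR = 1 − 1/RR.
PN = (7.54 − 1) / 7.54 = 6.54 / 7.54 ≈ 0.8674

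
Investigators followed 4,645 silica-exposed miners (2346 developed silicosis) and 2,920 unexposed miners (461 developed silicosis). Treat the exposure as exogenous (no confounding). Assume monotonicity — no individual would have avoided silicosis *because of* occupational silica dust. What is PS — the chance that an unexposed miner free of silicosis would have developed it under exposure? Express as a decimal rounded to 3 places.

PS ≈ 0.412

p₁ = P(outcome | exposed) = 2346/4645 = 0.50506
p₀ = P(outcome | unexposed) = 461/2920 = 0.15788
Under exogeneity and monotonicity, PS = (p₁ − p₀) / (1 − p₀).
PS = (0.50506 − 0.15788) / (1 − 0.15788) = 0.34718 / 0.84212 ≈ 0.4123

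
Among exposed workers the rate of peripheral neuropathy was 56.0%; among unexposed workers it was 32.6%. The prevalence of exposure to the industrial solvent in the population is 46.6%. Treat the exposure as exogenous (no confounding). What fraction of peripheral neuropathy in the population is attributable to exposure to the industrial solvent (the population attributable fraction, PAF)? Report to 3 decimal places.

p₁ = 0.56, p₀ = 0.326.
Overall risk P(Y=1) = π·p₁ + (1−π)·p₀ = 0.466×0.56 + 0.534×0.326 = 0.43504.
Under exogeneity, PAF = [P(Y=1) − p₀] / P(Y=1).
PAF = (0.43504 − 0.326) / 0.43504 ≈ 0.2507

PAF ≈ 0.251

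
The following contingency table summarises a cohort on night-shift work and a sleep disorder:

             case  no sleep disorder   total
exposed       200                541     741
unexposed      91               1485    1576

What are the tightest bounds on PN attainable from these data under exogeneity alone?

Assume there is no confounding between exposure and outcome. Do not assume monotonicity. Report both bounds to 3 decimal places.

0.786 ≤ PN ≤ 1.000

p₁ = P(outcome | exposed) = 200/741 = 0.26991
p₀ = P(outcome | unexposed) = 91/1576 = 0.057741
Under exogeneity alone the bounds on PN are max{0,(p₁−p₀)/p₁} ≤ PN ≤ min{1,(1−p₀)/p₁}.
  lower = (p₁ − p₀)/p₁ = 0.21216 / 0.26991 ≈ 0.7861
  upper = min{1, (1 − p₀)/p₁} = 0.94226 / 0.26991 ≈ 3.4911 → capped at 1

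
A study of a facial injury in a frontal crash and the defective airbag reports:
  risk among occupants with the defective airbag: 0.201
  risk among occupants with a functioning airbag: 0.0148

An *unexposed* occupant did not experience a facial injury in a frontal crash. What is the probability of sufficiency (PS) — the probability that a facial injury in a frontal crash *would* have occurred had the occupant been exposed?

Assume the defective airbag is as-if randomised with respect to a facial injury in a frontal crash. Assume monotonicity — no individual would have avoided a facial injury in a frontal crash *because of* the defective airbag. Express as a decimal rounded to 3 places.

Let p₁ = 0.201, p₀ = 0.0148.
Under exogeneity and monotonicity, PS = (p₁ − p₀) / (1 − p₀).
PS = (0.201 − 0.0148) / (1 − 0.0148) = 0.1862 / 0.9852 ≈ 0.1890

PS ≈ 0.189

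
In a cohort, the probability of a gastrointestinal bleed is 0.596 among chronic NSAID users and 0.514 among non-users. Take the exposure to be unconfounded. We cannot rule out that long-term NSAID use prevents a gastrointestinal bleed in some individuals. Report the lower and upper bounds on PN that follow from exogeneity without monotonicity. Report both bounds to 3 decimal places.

0.138 ≤ PN ≤ 0.815

Let p₁ = 0.596, p₀ = 0.514.
Under exogeneity alone the bounds on PN are max{0,(p₁−p₀)/p₁} ≤ PN ≤ min{1,(1−p₀)/p₁}.
  lower = (p₁ − p₀)/p₁ = 0.082 / 0.596 ≈ 0.1376
  upper = min{1, (1 − p₀)/p₁} = 0.486 / 0.596 ≈ 0.8154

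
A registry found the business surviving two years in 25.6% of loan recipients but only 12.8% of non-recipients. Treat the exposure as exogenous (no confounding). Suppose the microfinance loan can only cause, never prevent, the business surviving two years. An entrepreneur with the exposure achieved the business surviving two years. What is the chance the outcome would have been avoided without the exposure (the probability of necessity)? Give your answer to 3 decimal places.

p₁ = 0.256, p₀ = 0.128.
Under exogeneity and monotonicity, PN = (p₁ − p₀) / p₁.
PN = (0.256 − 0.128) / 0.256 = 0.128 / 0.256 ≈ 0.5000

PN ≈ 0.500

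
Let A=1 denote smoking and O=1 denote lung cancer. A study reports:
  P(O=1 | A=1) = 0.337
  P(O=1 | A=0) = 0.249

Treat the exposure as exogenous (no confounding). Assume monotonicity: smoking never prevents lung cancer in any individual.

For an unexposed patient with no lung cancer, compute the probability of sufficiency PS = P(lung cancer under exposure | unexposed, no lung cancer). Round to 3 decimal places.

Let p₁ = 0.337, p₀ = 0.249.
Under exogeneity and monotonicity, PS = (p₁ − p₀) / (1 − p₀).
PS = (0.337 − 0.249) / (1 − 0.249) = 0.088 / 0.751 ≈ 0.1172

PS ≈ 0.117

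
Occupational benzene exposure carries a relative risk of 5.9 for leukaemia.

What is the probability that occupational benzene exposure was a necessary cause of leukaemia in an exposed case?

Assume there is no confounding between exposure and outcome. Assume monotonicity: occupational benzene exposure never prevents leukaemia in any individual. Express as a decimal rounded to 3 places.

PN ≈ 0.831

Under exogeneity and monotonicity, PN = (RR − 1) / RR = 1 − 1/RR.
PN = (5.9 − 1) / 5.9 = 4.9 / 5.9 ≈ 0.8305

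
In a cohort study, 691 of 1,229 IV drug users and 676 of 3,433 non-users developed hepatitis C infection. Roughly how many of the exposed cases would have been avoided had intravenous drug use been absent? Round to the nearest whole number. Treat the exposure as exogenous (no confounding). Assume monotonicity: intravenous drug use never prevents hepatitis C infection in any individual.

about 449 cases

p₁ = P(outcome | exposed) = 691/1229 = 0.56225
p₀ = P(outcome | unexposed) = 676/3433 = 0.19691
PN = (p₁ − p₀)/p₁ = (0.56225 − 0.19691) / 0.56225 ≈ 0.64978.
Attributable cases ≈ PN × (exposed cases) = 0.64978 × 691 ≈ 448.99.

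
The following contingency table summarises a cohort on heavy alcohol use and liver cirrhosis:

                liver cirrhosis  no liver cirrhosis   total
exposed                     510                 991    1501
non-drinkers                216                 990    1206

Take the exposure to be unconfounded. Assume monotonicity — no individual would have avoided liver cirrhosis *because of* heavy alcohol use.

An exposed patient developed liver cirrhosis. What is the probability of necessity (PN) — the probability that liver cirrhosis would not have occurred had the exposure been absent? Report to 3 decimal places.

PN ≈ 0.473

p₁ = P(outcome | exposed) = 510/1501 = 0.33977
p₀ = P(outcome | unexposed) = 216/1206 = 0.1791
Under exogeneity and monotonicity, PN = (p₁ − p₀)/p₁.
PN = (0.33977 − 0.1791) / 0.33977 ≈ 0.4729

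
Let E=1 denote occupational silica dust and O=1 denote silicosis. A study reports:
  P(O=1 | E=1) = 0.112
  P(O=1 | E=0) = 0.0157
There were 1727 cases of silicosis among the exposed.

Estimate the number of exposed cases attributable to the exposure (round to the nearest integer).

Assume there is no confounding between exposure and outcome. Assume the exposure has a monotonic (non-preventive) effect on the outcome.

Let p₁ = 0.112, p₀ = 0.0157.
PN = (p₁ − p₀)/p₁ = (0.112 − 0.0157) / 0.112 ≈ 0.85982.
Attributable cases ≈ PN × (exposed cases) = 0.85982 × 1727 ≈ 1484.91.

about 1485 cases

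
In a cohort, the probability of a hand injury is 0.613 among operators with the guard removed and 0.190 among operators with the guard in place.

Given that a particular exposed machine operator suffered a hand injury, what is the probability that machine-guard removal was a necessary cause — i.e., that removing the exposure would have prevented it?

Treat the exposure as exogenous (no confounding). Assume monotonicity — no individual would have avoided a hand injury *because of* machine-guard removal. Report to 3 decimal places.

PN ≈ 0.690

Let p₁ = 0.613, p₀ = 0.19.
Under exogeneity and monotonicity, PN = (p₁ − p₀) / p₁.
PN = (0.613 − 0.19) / 0.613 = 0.423 / 0.613 ≈ 0.6900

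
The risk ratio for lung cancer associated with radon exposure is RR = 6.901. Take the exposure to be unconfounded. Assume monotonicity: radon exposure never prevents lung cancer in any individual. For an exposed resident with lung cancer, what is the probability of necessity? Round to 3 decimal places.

Under exogeneity and monotonicity, PN = (RR − 1) / RR = 1 − 1/RR.
PN = (6.901 − 1) / 6.901 = 5.901 / 6.901 ≈ 0.8551

PN ≈ 0.855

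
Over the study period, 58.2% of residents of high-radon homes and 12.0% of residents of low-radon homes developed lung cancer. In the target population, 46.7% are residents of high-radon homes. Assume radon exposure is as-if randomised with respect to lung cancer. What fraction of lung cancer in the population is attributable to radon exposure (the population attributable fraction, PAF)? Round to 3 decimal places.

PAF ≈ 0.643

p₁ = 0.582, p₀ = 0.12.
Overall risk P(Y=1) = π·p₁ + (1−π)·p₀ = 0.467×0.582 + 0.533×0.12 = 0.33575.
Under exogeneity, PAF = [P(Y=1) − p₀] / P(Y=1).
PAF = (0.33575 − 0.12) / 0.33575 ≈ 0.6426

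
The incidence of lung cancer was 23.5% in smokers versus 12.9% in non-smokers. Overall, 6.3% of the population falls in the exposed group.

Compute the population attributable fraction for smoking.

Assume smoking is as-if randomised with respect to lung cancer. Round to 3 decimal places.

PAF ≈ 0.049

p₁ = 0.235, p₀ = 0.129.
Overall risk P(Y=1) = π·p₁ + (1−π)·p₀ = 0.063×0.235 + 0.937×0.129 = 0.13568.
Under exogeneity, PAF = [P(Y=1) − p₀] / P(Y=1).
PAF = (0.13568 − 0.129) / 0.13568 ≈ 0.0492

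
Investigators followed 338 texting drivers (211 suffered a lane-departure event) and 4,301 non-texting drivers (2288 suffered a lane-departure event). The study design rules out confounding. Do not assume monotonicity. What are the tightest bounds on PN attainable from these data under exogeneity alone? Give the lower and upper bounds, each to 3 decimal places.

p₁ = P(outcome | exposed) = 211/338 = 0.62426
p₀ = P(outcome | unexposed) = 2288/4301 = 0.53197
Under exogeneity alone the bounds on PN are max{0,(p₁−p₀)/p₁} ≤ PN ≤ min{1,(1−p₀)/p₁}.
  lower = (p₁ − p₀)/p₁ = 0.092291 / 0.62426 ≈ 0.1478
  upper = min{1, (1 − p₀)/p₁} = 0.46803 / 0.62426 ≈ 0.7497

0.148 ≤ PN ≤ 0.750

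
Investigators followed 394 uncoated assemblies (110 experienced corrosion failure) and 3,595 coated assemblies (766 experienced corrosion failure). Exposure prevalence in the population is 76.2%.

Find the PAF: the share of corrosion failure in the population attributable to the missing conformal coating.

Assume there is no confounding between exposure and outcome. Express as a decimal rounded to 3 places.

p₁ = P(outcome | exposed) = 110/394 = 0.27919
p₀ = P(outcome | unexposed) = 766/3595 = 0.21307
Overall risk P(Y=1) = π·p₁ + (1−π)·p₀ = 0.762×0.27919 + 0.238×0.21307 = 0.26345.
Under exogeneity, PAF = [P(Y=1) − p₀] / P(Y=1).
PAF = (0.26345 − 0.21307) / 0.26345 ≈ 0.1912

PAF ≈ 0.191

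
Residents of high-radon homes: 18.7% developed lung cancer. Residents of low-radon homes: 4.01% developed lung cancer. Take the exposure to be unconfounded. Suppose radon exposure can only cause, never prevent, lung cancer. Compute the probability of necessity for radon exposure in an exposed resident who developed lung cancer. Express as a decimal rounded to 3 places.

p₁ = 0.187, p₀ = 0.0401.
Under exogeneity and monotonicity, PN = (p₁ − p₀) / p₁.
PN = (0.187 − 0.0401) / 0.187 = 0.1469 / 0.187 ≈ 0.7856

PN ≈ 0.786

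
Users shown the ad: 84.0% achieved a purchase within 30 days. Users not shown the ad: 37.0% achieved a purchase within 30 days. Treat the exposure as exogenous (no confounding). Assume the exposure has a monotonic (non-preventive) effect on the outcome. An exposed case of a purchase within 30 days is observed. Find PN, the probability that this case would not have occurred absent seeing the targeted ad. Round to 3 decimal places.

p₁ = 0.84, p₀ = 0.37.
Under exogeneity and monotonicity, PN = (p₁ − p₀) / p₁.
PN = (0.84 − 0.37) / 0.84 = 0.47 / 0.84 ≈ 0.5595

PN ≈ 0.560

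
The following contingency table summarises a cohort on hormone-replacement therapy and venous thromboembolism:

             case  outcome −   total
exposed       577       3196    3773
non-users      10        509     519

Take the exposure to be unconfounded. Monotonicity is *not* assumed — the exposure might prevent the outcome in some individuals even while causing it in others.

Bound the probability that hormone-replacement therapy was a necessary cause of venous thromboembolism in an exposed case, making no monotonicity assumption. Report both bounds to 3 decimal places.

p₁ = P(outcome | exposed) = 577/3773 = 0.15293
p₀ = P(outcome | unexposed) = 10/519 = 0.019268
Under exogeneity alone the bounds on PN are max{0,(p₁−p₀)/p₁} ≤ PN ≤ min{1,(1−p₀)/p₁}.
  lower = (p₁ − p₀)/p₁ = 0.13366 / 0.15293 ≈ 0.8740
  upper = min{1, (1 − p₀)/p₁} = 0.98073 / 0.15293 ≈ 6.4130 → capped at 1

0.874 ≤ PN ≤ 1.000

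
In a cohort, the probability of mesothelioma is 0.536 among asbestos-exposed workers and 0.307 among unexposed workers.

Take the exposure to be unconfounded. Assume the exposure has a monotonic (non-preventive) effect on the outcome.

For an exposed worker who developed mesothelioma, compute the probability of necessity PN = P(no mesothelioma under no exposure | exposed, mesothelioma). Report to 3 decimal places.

PN ≈ 0.427

Let p₁ = 0.536, p₀ = 0.307.
Under exogeneity and monotonicity, PN = (p₁ − p₀) / p₁.
PN = (0.536 − 0.307) / 0.536 = 0.229 / 0.536 ≈ 0.4272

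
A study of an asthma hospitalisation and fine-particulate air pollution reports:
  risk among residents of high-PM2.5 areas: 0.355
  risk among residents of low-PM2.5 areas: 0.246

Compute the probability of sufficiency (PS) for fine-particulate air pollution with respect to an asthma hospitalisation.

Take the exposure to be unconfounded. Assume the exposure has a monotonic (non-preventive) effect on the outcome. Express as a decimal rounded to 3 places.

PS ≈ 0.145

Let p₁ = 0.355, p₀ = 0.246.
Under exogeneity and monotonicity, PS = (p₁ − p₀) / (1 − p₀).
PS = (0.355 − 0.246) / (1 − 0.246) = 0.109 / 0.754 ≈ 0.1446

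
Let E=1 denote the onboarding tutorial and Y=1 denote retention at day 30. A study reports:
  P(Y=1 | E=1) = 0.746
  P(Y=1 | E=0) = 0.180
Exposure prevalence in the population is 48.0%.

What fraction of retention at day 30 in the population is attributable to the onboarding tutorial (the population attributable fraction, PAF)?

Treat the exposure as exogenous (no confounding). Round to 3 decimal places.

Let p₁ = 0.746, p₀ = 0.18.
Overall risk P(Y=1) = π·p₁ + (1−π)·p₀ = 0.48×0.746 + 0.52×0.18 = 0.45168.
Under exogeneity, PAF = [P(Y=1) − p₀] / P(Y=1).
PAF = (0.45168 − 0.18) / 0.45168 ≈ 0.6015

PAF ≈ 0.601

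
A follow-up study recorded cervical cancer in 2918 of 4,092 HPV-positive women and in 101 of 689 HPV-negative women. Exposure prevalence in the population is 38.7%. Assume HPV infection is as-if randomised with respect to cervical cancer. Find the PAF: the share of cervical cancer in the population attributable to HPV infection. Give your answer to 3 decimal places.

p₁ = P(outcome | exposed) = 2918/4092 = 0.7131
p₀ = P(outcome | unexposed) = 101/689 = 0.14659
Overall risk P(Y=1) = π·p₁ + (1−π)·p₀ = 0.387×0.7131 + 0.613×0.14659 = 0.36583.
Under exogeneity, PAF = [P(Y=1) − p₀] / P(Y=1).
PAF = (0.36583 − 0.14659) / 0.36583 ≈ 0.5993

PAF ≈ 0.599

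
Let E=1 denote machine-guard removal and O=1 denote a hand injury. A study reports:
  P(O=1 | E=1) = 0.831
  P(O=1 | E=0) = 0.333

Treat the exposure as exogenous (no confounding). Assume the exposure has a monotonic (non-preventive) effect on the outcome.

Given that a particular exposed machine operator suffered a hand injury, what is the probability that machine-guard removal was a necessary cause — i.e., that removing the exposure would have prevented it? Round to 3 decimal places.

Let p₁ = 0.831, p₀ = 0.333.
Under exogeneity and monotonicity, PN = (p₁ − p₀) / p₁.
PN = (0.831 − 0.333) / 0.831 = 0.498 / 0.831 ≈ 0.5993

PN ≈ 0.599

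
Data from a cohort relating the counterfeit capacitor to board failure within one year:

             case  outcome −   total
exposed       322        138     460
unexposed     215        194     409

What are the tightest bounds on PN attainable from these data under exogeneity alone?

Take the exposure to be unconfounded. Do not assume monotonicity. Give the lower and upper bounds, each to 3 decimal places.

0.249 ≤ PN ≤ 0.678

p₁ = P(outcome | exposed) = 322/460 = 0.7
p₀ = P(outcome | unexposed) = 215/409 = 0.52567
Under exogeneity alone the bounds on PN are max{0,(p₁−p₀)/p₁} ≤ PN ≤ min{1,(1−p₀)/p₁}.
  lower = (p₁ − p₀)/p₁ = 0.17433 / 0.7 ≈ 0.2490
  upper = min{1, (1 − p₀)/p₁} = 0.47433 / 0.7 ≈ 0.6776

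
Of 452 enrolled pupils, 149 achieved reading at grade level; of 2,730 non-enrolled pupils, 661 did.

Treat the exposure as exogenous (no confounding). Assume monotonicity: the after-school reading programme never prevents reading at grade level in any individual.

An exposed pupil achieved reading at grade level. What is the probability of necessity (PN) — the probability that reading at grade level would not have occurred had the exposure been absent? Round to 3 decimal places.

PN ≈ 0.266

p₁ = P(outcome | exposed) = 149/452 = 0.32965
p₀ = P(outcome | unexposed) = 661/2730 = 0.24212
Under exogeneity and monotonicity, PN = (p₁ − p₀) / p₁.
PN = (0.32965 − 0.24212) / 0.32965 = 0.087521 / 0.32965 ≈ 0.2655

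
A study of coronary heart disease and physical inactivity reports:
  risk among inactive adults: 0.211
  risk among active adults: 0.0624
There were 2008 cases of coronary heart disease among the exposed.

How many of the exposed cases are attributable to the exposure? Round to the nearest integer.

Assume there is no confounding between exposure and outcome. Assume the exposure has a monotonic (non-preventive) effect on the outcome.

Let p₁ = 0.211, p₀ = 0.0624.
PN = (p₁ − p₀)/p₁ = (0.211 − 0.0624) / 0.211 ≈ 0.70427.
Attributable cases ≈ PN × (exposed cases) = 0.70427 × 2008 ≈ 1414.16.

about 1414 cases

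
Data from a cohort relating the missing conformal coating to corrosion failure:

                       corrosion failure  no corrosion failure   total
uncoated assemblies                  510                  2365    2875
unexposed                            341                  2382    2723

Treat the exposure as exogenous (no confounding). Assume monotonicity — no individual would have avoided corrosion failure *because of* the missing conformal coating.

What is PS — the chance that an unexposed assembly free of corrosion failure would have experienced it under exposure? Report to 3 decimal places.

p₁ = P(outcome | exposed) = 510/2875 = 0.17739
p₀ = P(outcome | unexposed) = 341/2723 = 0.12523
Under exogeneity and monotonicity, PS = (p₁ − p₀)/(1 − p₀).
PS = (0.17739 − 0.12523) / 0.87477 ≈ 0.0596

PS ≈ 0.060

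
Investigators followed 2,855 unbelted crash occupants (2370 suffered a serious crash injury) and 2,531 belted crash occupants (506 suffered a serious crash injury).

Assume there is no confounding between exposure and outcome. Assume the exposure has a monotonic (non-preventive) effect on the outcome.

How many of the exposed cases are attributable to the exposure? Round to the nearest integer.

p₁ = P(outcome | exposed) = 2370/2855 = 0.83012
p₀ = P(outcome | unexposed) = 506/2531 = 0.19992
PN = (p₁ − p₀)/p₁ = (0.83012 − 0.19992) / 0.83012 ≈ 0.75917.
Attributable cases ≈ PN × (exposed cases) = 0.75917 × 2370 ≈ 1799.23.

about 1799 cases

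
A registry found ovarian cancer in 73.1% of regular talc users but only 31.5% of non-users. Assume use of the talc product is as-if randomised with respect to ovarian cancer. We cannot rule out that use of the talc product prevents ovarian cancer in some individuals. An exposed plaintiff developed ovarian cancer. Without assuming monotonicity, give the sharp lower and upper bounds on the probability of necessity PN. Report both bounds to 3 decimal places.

p₁ = 0.731, p₀ = 0.315.
Under exogeneity alone the bounds on PN are max{0,(p₁−p₀)/p₁} ≤ PN ≤ min{1,(1−p₀)/p₁}.
  lower = (p₁ − p₀)/p₁ = 0.416 / 0.731 ≈ 0.5691
  upper = min{1, (1 − p₀)/p₁} = 0.685 / 0.731 ≈ 0.9371

0.569 ≤ PN ≤ 0.937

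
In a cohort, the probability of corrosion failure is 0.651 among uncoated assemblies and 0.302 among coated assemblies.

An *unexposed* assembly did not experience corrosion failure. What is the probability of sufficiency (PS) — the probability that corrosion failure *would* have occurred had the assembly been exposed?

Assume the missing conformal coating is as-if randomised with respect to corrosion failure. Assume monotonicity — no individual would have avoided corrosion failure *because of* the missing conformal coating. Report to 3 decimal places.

PS ≈ 0.500

Let p₁ = 0.651, p₀ = 0.302.
Under exogeneity and monotonicity, PS = (p₁ − p₀) / (1 − p₀).
PS = (0.651 − 0.302) / (1 − 0.302) = 0.349 / 0.698 ≈ 0.5000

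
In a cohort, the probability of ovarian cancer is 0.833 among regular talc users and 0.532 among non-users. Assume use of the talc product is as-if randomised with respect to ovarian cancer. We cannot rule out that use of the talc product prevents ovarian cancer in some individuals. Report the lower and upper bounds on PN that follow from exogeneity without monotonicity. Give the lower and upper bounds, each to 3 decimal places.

0.361 ≤ PN ≤ 0.562

Let p₁ = 0.833, p₀ = 0.532.
Under exogeneity alone the bounds on PN are max{0,(p₁−p₀)/p₁} ≤ PN ≤ min{1,(1−p₀)/p₁}.
  lower = (p₁ − p₀)/p₁ = 0.301 / 0.833 ≈ 0.3613
  upper = min{1, (1 − p₀)/p₁} = 0.468 / 0.833 ≈ 0.5618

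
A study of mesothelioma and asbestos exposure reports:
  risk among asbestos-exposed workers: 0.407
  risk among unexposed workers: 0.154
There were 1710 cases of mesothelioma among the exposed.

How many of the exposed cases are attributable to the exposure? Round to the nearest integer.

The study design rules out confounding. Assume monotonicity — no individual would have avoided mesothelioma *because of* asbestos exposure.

about 1063 cases

Let p₁ = 0.407, p₀ = 0.154.
PN = (p₁ − p₀)/p₁ = (0.407 − 0.154) / 0.407 ≈ 0.62162.
Attributable cases ≈ PN × (exposed cases) = 0.62162 × 1710 ≈ 1062.97.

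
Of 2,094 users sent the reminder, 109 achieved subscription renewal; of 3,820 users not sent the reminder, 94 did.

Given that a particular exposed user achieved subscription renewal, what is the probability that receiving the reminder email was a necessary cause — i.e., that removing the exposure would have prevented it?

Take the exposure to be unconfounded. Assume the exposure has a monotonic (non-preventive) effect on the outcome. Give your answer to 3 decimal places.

PN ≈ 0.527

p₁ = P(outcome | exposed) = 109/2094 = 0.052053
p₀ = P(outcome | unexposed) = 94/3820 = 0.024607
Under exogeneity and monotonicity, PN = (p₁ − p₀) / p₁.
PN = (0.052053 − 0.024607) / 0.052053 = 0.027446 / 0.052053 ≈ 0.5273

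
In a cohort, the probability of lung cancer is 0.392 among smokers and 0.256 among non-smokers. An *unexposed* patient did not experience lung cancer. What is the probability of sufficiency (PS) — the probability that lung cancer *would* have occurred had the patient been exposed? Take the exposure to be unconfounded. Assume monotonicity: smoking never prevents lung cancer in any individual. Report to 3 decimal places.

Let p₁ = 0.392, p₀ = 0.256.
Under exogeneity and monotonicity, PS = (p₁ − p₀) / (1 − p₀).
PS = (0.392 − 0.256) / (1 − 0.256) = 0.136 / 0.744 ≈ 0.1828

PS ≈ 0.183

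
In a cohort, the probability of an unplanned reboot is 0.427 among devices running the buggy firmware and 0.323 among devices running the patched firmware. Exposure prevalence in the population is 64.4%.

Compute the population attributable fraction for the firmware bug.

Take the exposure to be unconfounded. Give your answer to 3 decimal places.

Let p₁ = 0.427, p₀ = 0.323.
Overall risk P(Y=1) = π·p₁ + (1−π)·p₀ = 0.644×0.427 + 0.356×0.323 = 0.38998.
Under exogeneity, PAF = [P(Y=1) − p₀] / P(Y=1).
PAF = (0.38998 − 0.323) / 0.38998 ≈ 0.1717

PAF ≈ 0.172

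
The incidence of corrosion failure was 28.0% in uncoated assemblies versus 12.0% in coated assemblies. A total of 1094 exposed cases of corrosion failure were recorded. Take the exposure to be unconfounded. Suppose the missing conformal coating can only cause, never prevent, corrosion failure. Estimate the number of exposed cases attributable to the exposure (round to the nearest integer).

p₁ = 0.28, p₀ = 0.12.
PN = (p₁ − p₀)/p₁ = (0.28 − 0.12) / 0.28 ≈ 0.57143.
Attributable cases ≈ PN × (exposed cases) = 0.57143 × 1094 ≈ 625.14.

about 625 cases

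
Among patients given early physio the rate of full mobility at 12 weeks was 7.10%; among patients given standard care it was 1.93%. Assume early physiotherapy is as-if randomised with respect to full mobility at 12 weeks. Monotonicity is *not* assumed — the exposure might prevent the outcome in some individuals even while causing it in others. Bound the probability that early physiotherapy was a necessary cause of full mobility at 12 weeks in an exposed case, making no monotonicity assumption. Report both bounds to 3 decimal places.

p₁ = 0.071, p₀ = 0.0193.
Under exogeneity alone the bounds on PN are max{0,(p₁−p₀)/p₁} ≤ PN ≤ min{1,(1−p₀)/p₁}.
  lower = (p₁ − p₀)/p₁ = 0.0517 / 0.071 ≈ 0.7282
  upper = min{1, (1 − p₀)/p₁} = 0.9807 / 0.071 ≈ 13.8127 → capped at 1

0.728 ≤ PN ≤ 1.000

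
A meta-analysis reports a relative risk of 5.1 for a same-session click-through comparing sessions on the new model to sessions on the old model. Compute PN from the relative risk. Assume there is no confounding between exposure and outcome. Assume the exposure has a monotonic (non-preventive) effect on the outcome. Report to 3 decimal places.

Under exogeneity and monotonicity, PN = (RR − 1) / RR = 1 − 1/RR.
PN = (5.1 − 1) / 5.1 = 4.1 / 5.1 ≈ 0.8039

PN ≈ 0.804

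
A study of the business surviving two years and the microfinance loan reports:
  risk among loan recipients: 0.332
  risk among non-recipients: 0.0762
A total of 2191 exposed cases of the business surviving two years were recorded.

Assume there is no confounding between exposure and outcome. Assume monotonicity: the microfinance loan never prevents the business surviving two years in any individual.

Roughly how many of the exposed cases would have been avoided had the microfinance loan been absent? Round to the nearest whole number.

about 1688 cases

Let p₁ = 0.332, p₀ = 0.0762.
PN = (p₁ − p₀)/p₁ = (0.332 − 0.0762) / 0.332 ≈ 0.77048.
Attributable cases ≈ PN × (exposed cases) = 0.77048 × 2191 ≈ 1688.13.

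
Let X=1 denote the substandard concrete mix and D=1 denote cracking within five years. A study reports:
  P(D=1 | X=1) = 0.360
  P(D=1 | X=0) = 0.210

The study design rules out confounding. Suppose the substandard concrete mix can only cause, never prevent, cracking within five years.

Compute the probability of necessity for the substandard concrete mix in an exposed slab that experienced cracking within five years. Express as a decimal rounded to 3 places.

PN ≈ 0.417

Let p₁ = 0.36, p₀ = 0.21.
Under exogeneity and monotonicity, PN = (p₁ − p₀) / p₁.
PN = (0.36 − 0.21) / 0.36 = 0.15 / 0.36 ≈ 0.4167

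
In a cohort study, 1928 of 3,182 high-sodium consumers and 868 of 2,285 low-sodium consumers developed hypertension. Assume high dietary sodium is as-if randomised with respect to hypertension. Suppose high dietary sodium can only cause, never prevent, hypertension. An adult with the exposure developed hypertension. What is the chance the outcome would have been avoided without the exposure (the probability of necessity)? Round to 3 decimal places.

PN ≈ 0.373

p₁ = P(outcome | exposed) = 1928/3182 = 0.60591
p₀ = P(outcome | unexposed) = 868/2285 = 0.37987
Under exogeneity and monotonicity, PN = (p₁ − p₀) / p₁.
PN = (0.60591 − 0.37987) / 0.60591 = 0.22604 / 0.60591 ≈ 0.3731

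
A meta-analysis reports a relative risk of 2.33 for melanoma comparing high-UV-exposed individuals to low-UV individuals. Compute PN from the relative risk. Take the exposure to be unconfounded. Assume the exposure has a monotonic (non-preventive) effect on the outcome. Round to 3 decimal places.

PN ≈ 0.571

Under exogeneity and monotonicity, PN = (RR − 1) / RR = 1 − 1/RR.
PN = (2.33 − 1) / 2.33 = 1.33 / 2.33 ≈ 0.5708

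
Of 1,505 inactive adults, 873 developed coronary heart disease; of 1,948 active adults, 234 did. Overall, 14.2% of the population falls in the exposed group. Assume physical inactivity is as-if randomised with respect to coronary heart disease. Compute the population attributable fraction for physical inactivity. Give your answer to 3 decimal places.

PAF ≈ 0.352

p₁ = P(outcome | exposed) = 873/1505 = 0.58007
p₀ = P(outcome | unexposed) = 234/1948 = 0.12012
Overall risk P(Y=1) = π·p₁ + (1−π)·p₀ = 0.142×0.58007 + 0.858×0.12012 = 0.18544.
Under exogeneity, PAF = [P(Y=1) − p₀] / P(Y=1).
PAF = (0.18544 − 0.12012) / 0.18544 ≈ 0.3522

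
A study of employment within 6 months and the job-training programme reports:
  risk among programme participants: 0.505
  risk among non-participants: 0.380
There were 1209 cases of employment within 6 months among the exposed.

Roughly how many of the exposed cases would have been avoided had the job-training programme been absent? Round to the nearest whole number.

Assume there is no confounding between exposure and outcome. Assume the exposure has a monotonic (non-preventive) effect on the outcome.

Let p₁ = 0.505, p₀ = 0.38.
PN = (p₁ − p₀)/p₁ = (0.505 − 0.38) / 0.505 ≈ 0.24752.
Attributable cases ≈ PN × (exposed cases) = 0.24752 × 1209 ≈ 299.26.

about 299 cases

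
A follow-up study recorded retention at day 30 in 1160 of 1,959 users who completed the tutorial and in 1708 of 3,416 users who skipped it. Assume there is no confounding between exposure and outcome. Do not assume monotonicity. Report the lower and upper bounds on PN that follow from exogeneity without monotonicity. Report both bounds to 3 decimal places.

p₁ = P(outcome | exposed) = 1160/1959 = 0.59214
p₀ = P(outcome | unexposed) = 1708/3416 = 0.5
Under exogeneity alone the bounds on PN are max{0,(p₁−p₀)/p₁} ≤ PN ≤ min{1,(1−p₀)/p₁}.
  lower = (p₁ − p₀)/p₁ = 0.092139 / 0.59214 ≈ 0.1556
  upper = min{1, (1 − p₀)/p₁} = 0.5 / 0.59214 ≈ 0.8444

0.156 ≤ PN ≤ 0.844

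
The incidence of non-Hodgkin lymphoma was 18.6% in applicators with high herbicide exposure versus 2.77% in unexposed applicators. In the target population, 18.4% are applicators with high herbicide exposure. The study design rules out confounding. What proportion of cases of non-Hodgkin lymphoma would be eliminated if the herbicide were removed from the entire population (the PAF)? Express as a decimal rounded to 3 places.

p₁ = 0.186, p₀ = 0.0277.
Overall risk P(Y=1) = π·p₁ + (1−π)·p₀ = 0.184×0.186 + 0.816×0.0277 = 0.056827.
Under exogeneity, PAF = [P(Y=1) − p₀] / P(Y=1).
PAF = (0.056827 − 0.0277) / 0.056827 ≈ 0.5126

PAF ≈ 0.513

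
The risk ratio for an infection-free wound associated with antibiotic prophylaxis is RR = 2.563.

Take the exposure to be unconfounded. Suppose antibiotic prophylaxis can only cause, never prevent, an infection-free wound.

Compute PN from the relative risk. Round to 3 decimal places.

PN ≈ 0.610

Under exogeneity and monotonicity, PN = (RR − 1) / RR = 1 − 1/RR.
PN = (2.563 − 1) / 2.563 = 1.563 / 2.563 ≈ 0.6098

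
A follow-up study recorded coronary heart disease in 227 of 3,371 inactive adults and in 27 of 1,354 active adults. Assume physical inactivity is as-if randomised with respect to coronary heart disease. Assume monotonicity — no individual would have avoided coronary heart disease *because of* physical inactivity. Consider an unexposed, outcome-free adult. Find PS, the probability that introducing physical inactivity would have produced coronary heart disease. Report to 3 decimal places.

p₁ = P(outcome | exposed) = 227/3371 = 0.067339
p₀ = P(outcome | unexposed) = 27/1354 = 0.019941
Under exogeneity and monotonicity, PS = (p₁ − p₀) / (1 − p₀).
PS = (0.067339 − 0.019941) / (1 − 0.019941) = 0.047398 / 0.98006 ≈ 0.0484

PS ≈ 0.048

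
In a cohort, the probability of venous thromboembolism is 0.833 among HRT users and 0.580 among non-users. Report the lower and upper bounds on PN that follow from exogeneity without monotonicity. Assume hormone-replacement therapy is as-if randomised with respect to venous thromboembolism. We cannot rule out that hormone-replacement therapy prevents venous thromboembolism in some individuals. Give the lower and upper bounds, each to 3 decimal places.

0.304 ≤ PN ≤ 0.504

Let p₁ = 0.833, p₀ = 0.58.
Under exogeneity alone the bounds on PN are max{0,(p₁−p₀)/p₁} ≤ PN ≤ min{1,(1−p₀)/p₁}.
  lower = (p₁ − p₀)/p₁ = 0.253 / 0.833 ≈ 0.3037
  upper = min{1, (1 − p₀)/p₁} = 0.42 / 0.833 ≈ 0.5042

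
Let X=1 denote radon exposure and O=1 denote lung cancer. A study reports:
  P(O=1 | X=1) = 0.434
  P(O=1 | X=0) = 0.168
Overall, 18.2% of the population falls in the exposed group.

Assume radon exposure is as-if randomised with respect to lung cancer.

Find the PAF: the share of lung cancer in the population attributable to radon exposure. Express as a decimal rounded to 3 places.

PAF ≈ 0.224

Let p₁ = 0.434, p₀ = 0.168.
Overall risk P(Y=1) = π·p₁ + (1−π)·p₀ = 0.182×0.434 + 0.818×0.168 = 0.21641.
Under exogeneity, PAF = [P(Y=1) − p₀] / P(Y=1).
PAF = (0.21641 − 0.168) / 0.21641 ≈ 0.2237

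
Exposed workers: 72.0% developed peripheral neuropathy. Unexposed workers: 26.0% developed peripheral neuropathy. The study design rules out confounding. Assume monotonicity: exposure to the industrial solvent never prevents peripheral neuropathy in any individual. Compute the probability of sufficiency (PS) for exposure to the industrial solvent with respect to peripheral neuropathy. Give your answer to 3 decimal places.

PS ≈ 0.622

p₁ = 0.72, p₀ = 0.26.
Under exogeneity and monotonicity, PS = (p₁ − p₀) / (1 − p₀).
PS = (0.72 − 0.26) / (1 − 0.26) = 0.46 / 0.74 ≈ 0.6216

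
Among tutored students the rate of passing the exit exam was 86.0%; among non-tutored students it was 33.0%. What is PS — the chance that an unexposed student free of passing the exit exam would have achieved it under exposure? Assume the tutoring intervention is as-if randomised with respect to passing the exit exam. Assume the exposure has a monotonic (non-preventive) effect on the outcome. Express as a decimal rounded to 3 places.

PS ≈ 0.791

p₁ = 0.86, p₀ = 0.33.
Under exogeneity and monotonicity, PS = (p₁ − p₀) / (1 − p₀).
PS = (0.86 − 0.33) / (1 − 0.33) = 0.53 / 0.67 ≈ 0.7910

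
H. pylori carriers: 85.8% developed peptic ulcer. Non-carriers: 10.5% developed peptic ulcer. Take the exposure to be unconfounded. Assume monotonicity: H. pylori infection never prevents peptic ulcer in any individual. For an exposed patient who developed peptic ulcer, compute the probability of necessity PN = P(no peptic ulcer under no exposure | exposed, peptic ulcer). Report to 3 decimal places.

p₁ = 0.858, p₀ = 0.105.
Under exogeneity and monotonicity, PN = (p₁ − p₀) / p₁.
PN = (0.858 − 0.105) / 0.858 = 0.753 / 0.858 ≈ 0.8776

PN ≈ 0.878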